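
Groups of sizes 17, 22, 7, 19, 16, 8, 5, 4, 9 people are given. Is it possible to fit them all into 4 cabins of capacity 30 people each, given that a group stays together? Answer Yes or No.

A valid assignment using 4 cabins:
  cabin 1: 22 + 8 = 30
  cabin 2: 19 + 9 = 28
  cabin 3: 17 + 7 + 5 = 29
  cabin 4: 16 + 4 = 20
Every load is within 30 people, so 4 cabins suffice.

Yes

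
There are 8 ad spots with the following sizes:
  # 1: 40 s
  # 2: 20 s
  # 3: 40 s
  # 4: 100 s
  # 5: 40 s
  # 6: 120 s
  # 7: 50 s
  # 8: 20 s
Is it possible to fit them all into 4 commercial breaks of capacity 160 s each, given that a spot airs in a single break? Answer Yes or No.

A valid assignment using 3 commercial breaks:
  break 1: 120 + 40 = 160
  break 2: 100 + 50 = 150
  break 3: 40 + 40 + 20 + 20 = 120
That uses only 3 ≤ 4, so 4 commercial breaks are enough.

Yes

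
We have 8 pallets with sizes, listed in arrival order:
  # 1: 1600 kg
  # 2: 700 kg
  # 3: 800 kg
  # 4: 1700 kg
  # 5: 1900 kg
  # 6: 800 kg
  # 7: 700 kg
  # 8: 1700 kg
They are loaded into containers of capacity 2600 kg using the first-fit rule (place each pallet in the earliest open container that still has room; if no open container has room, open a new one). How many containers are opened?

4

  1600 → container 1 (new)  [load 1600/2600]
  700 → container 1  [load 2300/2600]
  800 → container 2 (new)  [load 800/2600]
  1700 → container 2  [load 2500/2600]
  1900 → container 3 (new)  [load 1900/2600]
  800 → container 4 (new)  [load 800/2600]
  700 → container 3  [load 2600/2600]
  1700 → container 4  [load 2500/2600]
4 containers opened.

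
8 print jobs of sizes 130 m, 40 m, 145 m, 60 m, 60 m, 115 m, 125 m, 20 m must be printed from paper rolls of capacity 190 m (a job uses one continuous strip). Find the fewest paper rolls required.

Total = 145 + 130 + 125 + 115 + 60 + 60 + 40 + 20 = 695 m.
Lower bound: ⌈695/190⌉ = 4 paper rolls.
A packing using 4 paper rolls:
  roll 1: 145 + 40 = 185
  roll 2: 130 + 60 = 190
  roll 3: 125 + 60 = 185
  roll 4: 115 + 20 = 135
This matches the lower bound, so 4 is optimal.

4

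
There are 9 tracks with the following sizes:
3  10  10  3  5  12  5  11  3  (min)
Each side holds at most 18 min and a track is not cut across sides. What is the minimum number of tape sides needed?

4

Total = 12 + 11 + 10 + 10 + 5 + 5 + 3 + 3 + 3 = 62 min.
Lower bound: ⌈62/18⌉ = 4 tape sides.
A packing using 4 tape sides:
  side 1: 12 + 5 = 17
  side 2: 11 + 5 = 16
  side 3: 10 + 3 + 3 = 16
  side 4: 10 + 3 = 13
This matches the lower bound, so 4 is optimal.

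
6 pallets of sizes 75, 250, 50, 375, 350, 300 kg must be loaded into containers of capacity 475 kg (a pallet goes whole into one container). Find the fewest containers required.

4

Total = 375 + 350 + 300 + 250 + 75 + 50 = 1400 kg.
Lower bound: ⌈1400/475⌉ = 3 containers.
Also, 4 pallets each exceed 475/2 kg, and no two of those can share a container, so at least 4 containers are needed.
A packing using 4 containers:
  container 1: 375 + 75 = 450
  container 2: 350 + 50 = 400
  container 3: 300 = 300
  container 4: 250 = 250
This matches the lower bound, so 4 is optimal.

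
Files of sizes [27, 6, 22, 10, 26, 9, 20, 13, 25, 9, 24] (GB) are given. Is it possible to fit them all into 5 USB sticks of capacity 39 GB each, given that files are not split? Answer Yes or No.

No

Total = 191 GB; ⌈191/39⌉ = 5.
6 files each exceed half the capacity and cannot share a USB stick, forcing at least 6 USB sticks.
At least 6 USB sticks are required, but only 5 are allowed.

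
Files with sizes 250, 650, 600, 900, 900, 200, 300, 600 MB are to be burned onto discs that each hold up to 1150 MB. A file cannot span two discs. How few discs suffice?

Total = 900 + 900 + 650 + 600 + 600 + 300 + 250 + 200 = 4400 MB.
Lower bound: ⌈4400/1150⌉ = 4 discs.
Also, 5 files each exceed 575 MB, and no two of those can share a disc, so at least 5 discs are needed.
A packing using 5 discs:
  disc 1: 900 + 250 = 1150
  disc 2: 900 + 200 = 1100
  disc 3: 650 + 300 = 950
  disc 4: 600 = 600
  disc 5: 600 = 600
This matches the lower bound, so 5 is optimal.

5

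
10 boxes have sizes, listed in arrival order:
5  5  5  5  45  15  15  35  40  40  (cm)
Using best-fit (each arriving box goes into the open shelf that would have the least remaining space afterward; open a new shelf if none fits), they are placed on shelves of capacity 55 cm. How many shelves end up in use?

5

  5 → shelf 1 (new)  [load 5/55]
  5 → shelf 1  [load 10/55]
  5 → shelf 1  [load 15/55]
  5 → shelf 1  [load 20/55]
  45 → shelf 2 (new)  [load 45/55]
  15 → shelf 1  [load 35/55]
  15 → shelf 1  [load 50/55]
  35 → shelf 3 (new)  [load 35/55]
  40 → shelf 4 (new)  [load 40/55]
  40 → shelf 5 (new)  [load 40/55]
5 shelves opened.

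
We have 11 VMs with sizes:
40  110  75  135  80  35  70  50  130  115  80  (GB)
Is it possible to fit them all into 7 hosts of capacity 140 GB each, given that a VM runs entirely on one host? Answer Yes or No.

Total = 920 GB; ⌈920/140⌉ = 7.
The bound of 7 does not rule out 7, but exhaustive search shows no assignment into 7 hosts of capacity 140 GB exists — the minimum is 8.

No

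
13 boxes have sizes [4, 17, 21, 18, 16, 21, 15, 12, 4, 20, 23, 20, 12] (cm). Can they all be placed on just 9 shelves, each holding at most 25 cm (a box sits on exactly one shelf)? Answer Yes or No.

No

Total = 203 cm; ⌈203/25⌉ = 9.
The bound of 9 does not rule out 9, but exhaustive search shows no assignment into 9 shelves of capacity 25 cm exists — the minimum is 10.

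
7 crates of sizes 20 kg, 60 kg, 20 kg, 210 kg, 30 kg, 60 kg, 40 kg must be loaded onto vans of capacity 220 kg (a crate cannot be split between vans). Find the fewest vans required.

3

Total = 210 + 60 + 60 + 40 + 30 + 20 + 20 = 440 kg.
Lower bound: ⌈440/220⌉ = 2 vans.
A packing using 3 vans:
  van 1: 210 = 210
  van 2: 60 + 60 + 40 + 30 + 20 = 210
  van 3: 20 = 20
No arrangement into 2 vans stays within capacity, so 3 is optimal.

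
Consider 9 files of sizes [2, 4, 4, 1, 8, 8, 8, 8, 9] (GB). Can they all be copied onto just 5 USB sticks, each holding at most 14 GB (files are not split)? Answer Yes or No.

A valid assignment using 5 USB sticks:
  USB stick 1: 9 + 4 + 1 = 14
  USB stick 2: 8 + 4 + 2 = 14
  USB stick 3: 8 = 8
  USB stick 4: 8 = 8
  USB stick 5: 8 = 8
Every load is within 14 GB, so 5 USB sticks suffice.

Yes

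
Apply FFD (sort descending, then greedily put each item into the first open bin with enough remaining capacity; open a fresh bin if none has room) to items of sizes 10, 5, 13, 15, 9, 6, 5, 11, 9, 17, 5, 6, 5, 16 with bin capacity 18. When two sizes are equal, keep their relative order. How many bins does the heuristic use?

8

Sorted descending: 17, 16, 15, 13, 11, 10, 9, 9, 6, 6, 5, 5, 5, 5.
  17 → bin 1 (new)  [load 17/18]
  16 → bin 2 (new)  [load 16/18]
  15 → bin 3 (new)  [load 15/18]
  13 → bin 4 (new)  [load 13/18]
  11 → bin 5 (new)  [load 11/18]
  10 → bin 6 (new)  [load 10/18]
  9 → bin 7 (new)  [load 9/18]
  9 → bin 7  [load 18/18]
  6 → bin 5  [load 17/18]
  6 → bin 6  [load 16/18]
  5 → bin 4  [load 18/18]
  5 → bin 8 (new)  [load 5/18]
  5 → bin 8  [load 10/18]
  5 → bin 8  [load 15/18]
8 bins opened.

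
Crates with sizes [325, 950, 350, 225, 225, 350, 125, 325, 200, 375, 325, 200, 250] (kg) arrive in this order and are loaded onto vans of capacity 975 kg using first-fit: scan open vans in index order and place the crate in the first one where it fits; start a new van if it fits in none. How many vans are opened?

5

  325 → van 1 (new)  [load 325/975]
  950 → van 2 (new)  [load 950/975]
  350 → van 1  [load 675/975]
  225 → van 1  [load 900/975]
  225 → van 3 (new)  [load 225/975]
  350 → van 3  [load 575/975]
  125 → van 3  [load 700/975]
  325 → van 4 (new)  [load 325/975]
  200 → van 3  [load 900/975]
  375 → van 4  [load 700/975]
  325 → van 5 (new)  [load 325/975]
  200 → van 4  [load 900/975]
  250 → van 5  [load 575/975]
5 vans opened.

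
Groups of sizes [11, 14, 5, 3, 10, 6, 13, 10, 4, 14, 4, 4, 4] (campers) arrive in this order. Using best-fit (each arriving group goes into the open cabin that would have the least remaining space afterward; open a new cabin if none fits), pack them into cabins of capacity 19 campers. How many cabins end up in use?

  11 → cabin 1 (new)  [load 11/19]
  14 → cabin 2 (new)  [load 14/19]
  5 → cabin 2  [load 19/19]
  3 → cabin 1  [load 14/19]
  10 → cabin 3 (new)  [load 10/19]
  6 → cabin 3  [load 16/19]
  13 → cabin 4 (new)  [load 13/19]
  10 → cabin 5 (new)  [load 10/19]
  4 → cabin 1  [load 18/19]
  14 → cabin 6 (new)  [load 14/19]
  4 → cabin 6  [load 18/19]
  4 → cabin 4  [load 17/19]
  4 → cabin 5  [load 14/19]
6 cabins opened.

6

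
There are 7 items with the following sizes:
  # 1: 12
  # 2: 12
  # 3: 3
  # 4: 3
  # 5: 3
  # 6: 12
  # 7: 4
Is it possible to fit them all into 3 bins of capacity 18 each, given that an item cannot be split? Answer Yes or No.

Yes

A valid assignment using 3 bins:
  bin 1: 12 + 4 = 16
  bin 2: 12 + 3 + 3 = 18
  bin 3: 12 + 3 = 15
Every load is within 18, so 3 bins suffice.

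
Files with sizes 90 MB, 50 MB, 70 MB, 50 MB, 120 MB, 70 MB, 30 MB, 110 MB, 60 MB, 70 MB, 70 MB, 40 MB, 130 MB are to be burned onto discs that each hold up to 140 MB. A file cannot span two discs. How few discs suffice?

Total = 130 + 120 + 110 + 90 + 70 + 70 + 70 + 70 + 60 + 50 + 50 + 40 + 30 = 960 MB.
Lower bound: ⌈960/140⌉ = 7 discs.
A packing using 8 discs:
  disc 1: 130 = 130
  disc 2: 120 = 120
  disc 3: 110 + 30 = 140
  disc 4: 90 + 50 = 140
  disc 5: 70 + 70 = 140
  disc 6: 70 + 70 = 140
  disc 7: 60 + 50 = 110
  disc 8: 40 = 40
No arrangement into 7 discs stays within capacity, so 8 is optimal.

8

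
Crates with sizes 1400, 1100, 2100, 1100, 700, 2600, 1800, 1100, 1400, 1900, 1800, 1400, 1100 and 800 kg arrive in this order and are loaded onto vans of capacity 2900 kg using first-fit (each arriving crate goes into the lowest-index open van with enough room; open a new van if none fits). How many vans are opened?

8

  1400 → van 1 (new)  [load 1400/2900]
  1100 → van 1  [load 2500/2900]
  2100 → van 2 (new)  [load 2100/2900]
  1100 → van 3 (new)  [load 1100/2900]
  700 → van 2  [load 2800/2900]
  2600 → van 4 (new)  [load 2600/2900]
  1800 → van 3  [load 2900/2900]
  1100 → van 5 (new)  [load 1100/2900]
  1400 → van 5  [load 2500/2900]
  1900 → van 6 (new)  [load 1900/2900]
  1800 → van 7 (new)  [load 1800/2900]
  1400 → van 8 (new)  [load 1400/2900]
  1100 → van 7  [load 2900/2900]
  800 → van 6  [load 2700/2900]
8 vans opened.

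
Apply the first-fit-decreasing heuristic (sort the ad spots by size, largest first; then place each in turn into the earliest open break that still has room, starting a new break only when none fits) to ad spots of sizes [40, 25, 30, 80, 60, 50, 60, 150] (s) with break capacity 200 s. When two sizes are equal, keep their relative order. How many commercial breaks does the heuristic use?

3

Sorted descending: 150, 80, 60, 60, 50, 40, 30, 25.
  150 → break 1 (new)  [load 150/200]
  80 → break 2 (new)  [load 80/200]
  60 → break 2  [load 140/200]
  60 → break 2  [load 200/200]
  50 → break 1  [load 200/200]
  40 → break 3 (new)  [load 40/200]
  30 → break 3  [load 70/200]
  25 → break 3  [load 95/200]
3 commercial breaks opened.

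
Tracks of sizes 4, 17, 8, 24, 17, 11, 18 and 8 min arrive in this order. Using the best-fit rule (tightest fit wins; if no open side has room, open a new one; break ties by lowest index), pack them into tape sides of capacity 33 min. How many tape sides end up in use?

4

  4 → side 1 (new)  [load 4/33]
  17 → side 1  [load 21/33]
  8 → side 1  [load 29/33]
  24 → side 2 (new)  [load 24/33]
  17 → side 3 (new)  [load 17/33]
  11 → side 3  [load 28/33]
  18 → side 4 (new)  [load 18/33]
  8 → side 2  [load 32/33]
4 tape sides opened.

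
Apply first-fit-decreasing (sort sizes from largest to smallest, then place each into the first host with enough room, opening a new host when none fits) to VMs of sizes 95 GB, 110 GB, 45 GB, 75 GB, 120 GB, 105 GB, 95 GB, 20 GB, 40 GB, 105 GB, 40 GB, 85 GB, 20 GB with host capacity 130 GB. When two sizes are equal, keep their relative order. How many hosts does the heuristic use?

Sorted descending: 120, 110, 105, 105, 95, 95, 85, 75, 45, 40, 40, 20, 20.
  120 → host 1 (new)  [load 120/130]
  110 → host 2 (new)  [load 110/130]
  105 → host 3 (new)  [load 105/130]
  105 → host 4 (new)  [load 105/130]
  95 → host 5 (new)  [load 95/130]
  95 → host 6 (new)  [load 95/130]
  85 → host 7 (new)  [load 85/130]
  75 → host 8 (new)  [load 75/130]
  45 → host 7  [load 130/130]
  40 → host 8  [load 115/130]
  40 → host 9 (new)  [load 40/130]
  20 → host 2  [load 130/130]
  20 → host 3  [load 125/130]
9 hosts opened.

9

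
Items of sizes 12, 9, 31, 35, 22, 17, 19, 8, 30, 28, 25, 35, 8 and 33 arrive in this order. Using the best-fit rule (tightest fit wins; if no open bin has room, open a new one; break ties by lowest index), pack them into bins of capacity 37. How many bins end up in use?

10

  12 → bin 1 (new)  [load 12/37]
  9 → bin 1  [load 21/37]
  31 → bin 2 (new)  [load 31/37]
  35 → bin 3 (new)  [load 35/37]
  22 → bin 4 (new)  [load 22/37]
  17 → bin 5 (new)  [load 17/37]
  19 → bin 5  [load 36/37]
  8 → bin 4  [load 30/37]
  30 → bin 6 (new)  [load 30/37]
  28 → bin 7 (new)  [load 28/37]
  25 → bin 8 (new)  [load 25/37]
  35 → bin 9 (new)  [load 35/37]
  8 → bin 7  [load 36/37]
  33 → bin 10 (new)  [load 33/37]
10 bins opened.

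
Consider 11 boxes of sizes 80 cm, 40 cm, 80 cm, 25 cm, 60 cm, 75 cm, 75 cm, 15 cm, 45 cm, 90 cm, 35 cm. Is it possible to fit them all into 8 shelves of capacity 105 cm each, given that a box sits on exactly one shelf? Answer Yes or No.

Yes

A valid assignment using 7 shelves:
  shelf 1: 90 + 15 = 105
  shelf 2: 80 + 25 = 105
  shelf 3: 80 = 80
  shelf 4: 75 = 75
  shelf 5: 75 = 75
  shelf 6: 60 + 45 = 105
  shelf 7: 40 + 35 = 75
That uses only 7 ≤ 8, so 8 shelves are enough.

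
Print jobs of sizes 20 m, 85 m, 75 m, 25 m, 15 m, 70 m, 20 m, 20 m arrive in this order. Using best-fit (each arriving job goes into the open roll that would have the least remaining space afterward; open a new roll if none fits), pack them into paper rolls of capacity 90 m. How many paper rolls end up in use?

4

  20 → roll 1 (new)  [load 20/90]
  85 → roll 2 (new)  [load 85/90]
  75 → roll 3 (new)  [load 75/90]
  25 → roll 1  [load 45/90]
  15 → roll 3  [load 90/90]
  70 → roll 4 (new)  [load 70/90]
  20 → roll 4  [load 90/90]
  20 → roll 1  [load 65/90]
4 paper rolls opened.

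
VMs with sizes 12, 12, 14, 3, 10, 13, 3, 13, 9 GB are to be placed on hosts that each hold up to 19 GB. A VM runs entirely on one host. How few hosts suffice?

6

Total = 14 + 13 + 13 + 12 + 12 + 10 + 9 + 3 + 3 = 89 GB.
Lower bound: ⌈89/19⌉ = 5 hosts.
Also, 6 VMs each exceed 19/2 GB, and no two of those can share a host, so at least 6 hosts are needed.
A packing using 6 hosts:
  host 1: 14 + 3 = 17
  host 2: 13 + 3 = 16
  host 3: 13 = 13
  host 4: 12 = 12
  host 5: 12 = 12
  host 6: 10 + 9 = 19
This matches the lower bound, so 6 is optimal.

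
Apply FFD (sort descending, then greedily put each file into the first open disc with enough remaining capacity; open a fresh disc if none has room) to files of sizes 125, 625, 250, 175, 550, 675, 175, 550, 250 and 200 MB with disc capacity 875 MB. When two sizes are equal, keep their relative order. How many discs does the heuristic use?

5

Sorted descending: 675, 625, 550, 550, 250, 250, 200, 175, 175, 125.
  675 → disc 1 (new)  [load 675/875]
  625 → disc 2 (new)  [load 625/875]
  550 → disc 3 (new)  [load 550/875]
  550 → disc 4 (new)  [load 550/875]
  250 → disc 2  [load 875/875]
  250 → disc 3  [load 800/875]
  200 → disc 1  [load 875/875]
  175 → disc 4  [load 725/875]
  175 → disc 5 (new)  [load 175/875]
  125 → disc 4  [load 850/875]
5 discs opened.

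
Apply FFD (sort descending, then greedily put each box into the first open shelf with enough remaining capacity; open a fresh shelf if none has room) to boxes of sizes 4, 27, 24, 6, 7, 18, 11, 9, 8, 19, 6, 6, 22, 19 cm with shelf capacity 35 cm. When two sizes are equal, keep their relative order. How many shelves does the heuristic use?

Sorted descending: 27, 24, 22, 19, 19, 18, 11, 9, 8, 7, 6, 6, 6, 4.
  27 → shelf 1 (new)  [load 27/35]
  24 → shelf 2 (new)  [load 24/35]
  22 → shelf 3 (new)  [load 22/35]
  19 → shelf 4 (new)  [load 19/35]
  19 → shelf 5 (new)  [load 19/35]
  18 → shelf 6 (new)  [load 18/35]
  11 → shelf 2  [load 35/35]
  9 → shelf 3  [load 31/35]
  8 → shelf 1  [load 35/35]
  7 → shelf 4  [load 26/35]
  6 → shelf 4  [load 32/35]
  6 → shelf 5  [load 25/35]
  6 → shelf 5  [load 31/35]
  4 → shelf 3  [load 35/35]
6 shelves opened.

6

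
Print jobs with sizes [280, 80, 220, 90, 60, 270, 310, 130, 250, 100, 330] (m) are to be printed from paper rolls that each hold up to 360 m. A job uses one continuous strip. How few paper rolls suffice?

Total = 330 + 310 + 280 + 270 + 250 + 220 + 130 + 100 + 90 + 80 + 60 = 2120 m.
Lower bound: ⌈2120/360⌉ = 6 paper rolls.
A packing using 7 paper rolls:
  roll 1: 330 = 330
  roll 2: 310 = 310
  roll 3: 280 + 80 = 360
  roll 4: 270 + 90 = 360
  roll 5: 250 + 100 = 350
  roll 6: 220 + 130 = 350
  roll 7: 60 = 60
No arrangement into 6 paper rolls stays within capacity, so 7 is optimal.

7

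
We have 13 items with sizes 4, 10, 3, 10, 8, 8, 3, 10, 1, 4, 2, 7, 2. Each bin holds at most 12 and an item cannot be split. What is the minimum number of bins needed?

Total = 10 + 10 + 10 + 8 + 8 + 7 + 4 + 4 + 3 + 3 + 2 + 2 + 1 = 72.
Lower bound: ⌈72/12⌉ = 6 bins.
A packing using 7 bins:
  bin 1: 10 + 2 = 12
  bin 2: 10 + 2 = 12
  bin 3: 10 + 1 = 11
  bin 4: 8 + 4 = 12
  bin 5: 8 + 4 = 12
  bin 6: 7 + 3 = 10
  bin 7: 3 = 3
No arrangement into 6 bins stays within capacity, so 7 is optimal.

7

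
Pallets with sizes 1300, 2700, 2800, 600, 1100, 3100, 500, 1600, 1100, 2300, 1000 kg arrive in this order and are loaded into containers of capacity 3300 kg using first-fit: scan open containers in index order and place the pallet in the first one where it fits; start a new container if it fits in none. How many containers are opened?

6

  1300 → container 1 (new)  [load 1300/3300]
  2700 → container 2 (new)  [load 2700/3300]
  2800 → container 3 (new)  [load 2800/3300]
  600 → container 1  [load 1900/3300]
  1100 → container 1  [load 3000/3300]
  3100 → container 4 (new)  [load 3100/3300]
  500 → container 2  [load 3200/3300]
  1600 → container 5 (new)  [load 1600/3300]
  1100 → container 5  [load 2700/3300]
  2300 → container 6 (new)  [load 2300/3300]
  1000 → container 6  [load 3300/3300]
6 containers opened.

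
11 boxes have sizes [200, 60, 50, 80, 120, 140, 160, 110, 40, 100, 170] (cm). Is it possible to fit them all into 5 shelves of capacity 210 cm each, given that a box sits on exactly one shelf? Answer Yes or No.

Total = 1230 cm; ⌈1230/210⌉ = 6.
At least 6 shelves are required, but only 5 are allowed.

No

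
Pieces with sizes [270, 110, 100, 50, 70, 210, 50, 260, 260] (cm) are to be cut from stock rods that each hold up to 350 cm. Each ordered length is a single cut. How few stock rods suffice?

Total = 270 + 260 + 260 + 210 + 110 + 100 + 70 + 50 + 50 = 1380 cm.
Lower bound: ⌈1380/350⌉ = 4 stock rods.
A packing using 5 stock rods:
  stock rod 1: 270 + 70 = 340
  stock rod 2: 260 + 50 = 310
  stock rod 3: 260 + 50 = 310
  stock rod 4: 210 + 110 = 320
  stock rod 5: 100 = 100
No arrangement into 4 stock rods stays within capacity, so 5 is optimal.

5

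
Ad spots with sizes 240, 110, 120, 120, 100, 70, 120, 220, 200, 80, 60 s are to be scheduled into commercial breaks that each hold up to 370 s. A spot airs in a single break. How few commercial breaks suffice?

Total = 240 + 220 + 200 + 120 + 120 + 120 + 110 + 100 + 80 + 70 + 60 = 1440 s.
Lower bound: ⌈1440/370⌉ = 4 commercial breaks.
A packing using 4 commercial breaks:
  break 1: 240 + 120 = 360
  break 2: 220 + 120 = 340
  break 3: 200 + 110 + 60 = 370
  break 4: 120 + 100 + 80 + 70 = 370
This matches the lower bound, so 4 is optimal.

4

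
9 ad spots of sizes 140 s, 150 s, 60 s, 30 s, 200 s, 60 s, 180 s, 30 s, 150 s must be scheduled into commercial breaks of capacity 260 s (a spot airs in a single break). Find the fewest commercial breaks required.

Total = 200 + 180 + 150 + 150 + 140 + 60 + 60 + 30 + 30 = 1000 s.
Lower bound: ⌈1000/260⌉ = 4 commercial breaks.
Also, 5 ad spots each exceed 130 s, and no two of those can share a break, so at least 5 commercial breaks are needed.
A packing using 5 commercial breaks:
  break 1: 200 + 60 = 260
  break 2: 180 + 60 = 240
  break 3: 150 + 30 + 30 = 210
  break 4: 150 = 150
  break 5: 140 = 140
This matches the lower bound, so 5 is optimal.

5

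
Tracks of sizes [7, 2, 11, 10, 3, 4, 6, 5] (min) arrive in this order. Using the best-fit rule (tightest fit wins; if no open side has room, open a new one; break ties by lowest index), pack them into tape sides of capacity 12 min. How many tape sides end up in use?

  7 → side 1 (new)  [load 7/12]
  2 → side 1  [load 9/12]
  11 → side 2 (new)  [load 11/12]
  10 → side 3 (new)  [load 10/12]
  3 → side 1  [load 12/12]
  4 → side 4 (new)  [load 4/12]
  6 → side 4  [load 10/12]
  5 → side 5 (new)  [load 5/12]
5 tape sides opened.

5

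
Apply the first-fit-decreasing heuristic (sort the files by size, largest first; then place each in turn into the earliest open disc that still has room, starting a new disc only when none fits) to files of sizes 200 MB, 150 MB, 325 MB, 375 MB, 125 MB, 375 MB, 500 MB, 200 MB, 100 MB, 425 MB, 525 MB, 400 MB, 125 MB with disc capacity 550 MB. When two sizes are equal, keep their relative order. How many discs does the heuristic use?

8

Sorted descending: 525, 500, 425, 400, 375, 375, 325, 200, 200, 150, 125, 125, 100.
  525 → disc 1 (new)  [load 525/550]
  500 → disc 2 (new)  [load 500/550]
  425 → disc 3 (new)  [load 425/550]
  400 → disc 4 (new)  [load 400/550]
  375 → disc 5 (new)  [load 375/550]
  375 → disc 6 (new)  [load 375/550]
  325 → disc 7 (new)  [load 325/550]
  200 → disc 7  [load 525/550]
  200 → disc 8 (new)  [load 200/550]
  150 → disc 4  [load 550/550]
  125 → disc 3  [load 550/550]
  125 → disc 5  [load 500/550]
  100 → disc 6  [load 475/550]
8 discs opened.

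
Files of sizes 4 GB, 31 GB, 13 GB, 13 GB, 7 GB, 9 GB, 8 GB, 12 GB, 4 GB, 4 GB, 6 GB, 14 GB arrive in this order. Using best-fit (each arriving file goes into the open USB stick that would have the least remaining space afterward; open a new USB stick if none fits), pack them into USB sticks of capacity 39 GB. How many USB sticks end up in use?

  4 → USB stick 1 (new)  [load 4/39]
  31 → USB stick 1  [load 35/39]
  13 → USB stick 2 (new)  [load 13/39]
  13 → USB stick 2  [load 26/39]
  7 → USB stick 2  [load 33/39]
  9 → USB stick 3 (new)  [load 9/39]
  8 → USB stick 3  [load 17/39]
  12 → USB stick 3  [load 29/39]
  4 → USB stick 1  [load 39/39]
  4 → USB stick 2  [load 37/39]
  6 → USB stick 3  [load 35/39]
  14 → USB stick 4 (new)  [load 14/39]
4 USB sticks opened.

4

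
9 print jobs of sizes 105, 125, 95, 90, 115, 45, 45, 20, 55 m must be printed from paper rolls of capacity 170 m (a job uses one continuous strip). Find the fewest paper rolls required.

5

Total = 125 + 115 + 105 + 95 + 90 + 55 + 45 + 45 + 20 = 695 m.
Lower bound: ⌈695/170⌉ = 5 paper rolls.
A packing using 5 paper rolls:
  roll 1: 125 + 45 = 170
  roll 2: 115 + 55 = 170
  roll 3: 105 + 45 + 20 = 170
  roll 4: 95 = 95
  roll 5: 90 = 90
This matches the lower bound, so 5 is optimal.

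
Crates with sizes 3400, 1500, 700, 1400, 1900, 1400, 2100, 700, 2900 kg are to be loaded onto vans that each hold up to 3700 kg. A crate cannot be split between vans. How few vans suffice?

5

Total = 3400 + 2900 + 2100 + 1900 + 1500 + 1400 + 1400 + 700 + 700 = 16000 kg.
Lower bound: ⌈16000/3700⌉ = 5 vans.
A packing using 5 vans:
  van 1: 3400 = 3400
  van 2: 2900 + 700 = 3600
  van 3: 2100 + 1500 = 3600
  van 4: 1900 + 1400 = 3300
  van 5: 1400 + 700 = 2100
This matches the lower bound, so 5 is optimal.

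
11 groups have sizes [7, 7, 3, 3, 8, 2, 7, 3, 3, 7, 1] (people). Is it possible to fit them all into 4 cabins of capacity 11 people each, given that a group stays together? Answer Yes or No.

No

Total = 51 people; ⌈51/11⌉ = 5.
At least 5 cabins are required, but only 4 are allowed.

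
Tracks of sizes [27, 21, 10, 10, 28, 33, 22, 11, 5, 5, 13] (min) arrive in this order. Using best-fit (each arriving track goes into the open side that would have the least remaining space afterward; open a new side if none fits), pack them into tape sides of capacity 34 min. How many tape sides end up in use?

  27 → side 1 (new)  [load 27/34]
  21 → side 2 (new)  [load 21/34]
  10 → side 2  [load 31/34]
  10 → side 3 (new)  [load 10/34]
  28 → side 4 (new)  [load 28/34]
  33 → side 5 (new)  [load 33/34]
  22 → side 3  [load 32/34]
  11 → side 6 (new)  [load 11/34]
  5 → side 4  [load 33/34]
  5 → side 1  [load 32/34]
  13 → side 6  [load 24/34]
6 tape sides opened.

6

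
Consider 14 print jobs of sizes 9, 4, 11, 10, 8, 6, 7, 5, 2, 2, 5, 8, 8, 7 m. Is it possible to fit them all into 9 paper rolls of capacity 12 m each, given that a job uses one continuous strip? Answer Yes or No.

A valid assignment using 9 paper rolls:
  roll 1: 11 = 11
  roll 2: 10 + 2 = 12
  roll 3: 9 + 2 = 11
  roll 4: 8 + 4 = 12
  roll 5: 8 = 8
  roll 6: 8 = 8
  roll 7: 7 + 5 = 12
  roll 8: 7 + 5 = 12
  roll 9: 6 = 6
Every load is within 12 m, so 9 paper rolls suffice.

Yes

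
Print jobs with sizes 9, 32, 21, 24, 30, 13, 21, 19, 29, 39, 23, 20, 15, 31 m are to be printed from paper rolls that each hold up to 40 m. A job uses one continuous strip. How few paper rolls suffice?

10

Total = 39 + 32 + 31 + 30 + 29 + 24 + 23 + 21 + 21 + 20 + 19 + 15 + 13 + 9 = 326 m.
Lower bound: ⌈326/40⌉ = 9 paper rolls.
A packing using 10 paper rolls:
  roll 1: 39 = 39
  roll 2: 32 = 32
  roll 3: 31 + 9 = 40
  roll 4: 30 = 30
  roll 5: 29 = 29
  roll 6: 24 + 15 = 39
  roll 7: 23 + 13 = 36
  roll 8: 21 + 19 = 40
  roll 9: 21 = 21
  roll 10: 20 = 20
No arrangement into 9 paper rolls stays within capacity, so 10 is optimal.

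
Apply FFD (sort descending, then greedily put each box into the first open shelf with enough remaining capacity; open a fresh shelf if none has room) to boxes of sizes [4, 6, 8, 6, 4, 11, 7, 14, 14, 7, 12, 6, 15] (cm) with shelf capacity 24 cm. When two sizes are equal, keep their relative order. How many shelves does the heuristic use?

6

Sorted descending: 15, 14, 14, 12, 11, 8, 7, 7, 6, 6, 6, 4, 4.
  15 → shelf 1 (new)  [load 15/24]
  14 → shelf 2 (new)  [load 14/24]
  14 → shelf 3 (new)  [load 14/24]
  12 → shelf 4 (new)  [load 12/24]
  11 → shelf 4  [load 23/24]
  8 → shelf 1  [load 23/24]
  7 → shelf 2  [load 21/24]
  7 → shelf 3  [load 21/24]
  6 → shelf 5 (new)  [load 6/24]
  6 → shelf 5  [load 12/24]
  6 → shelf 5  [load 18/24]
  4 → shelf 5  [load 22/24]
  4 → shelf 6 (new)  [load 4/24]
6 shelves opened.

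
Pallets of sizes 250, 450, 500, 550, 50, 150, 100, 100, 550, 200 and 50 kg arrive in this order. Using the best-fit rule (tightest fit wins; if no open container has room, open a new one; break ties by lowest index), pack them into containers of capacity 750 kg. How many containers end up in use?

  250 → container 1 (new)  [load 250/750]
  450 → container 1  [load 700/750]
  500 → container 2 (new)  [load 500/750]
  550 → container 3 (new)  [load 550/750]
  50 → container 1  [load 750/750]
  150 → container 3  [load 700/750]
  100 → container 2  [load 600/750]
  100 → container 2  [load 700/750]
  550 → container 4 (new)  [load 550/750]
  200 → container 4  [load 750/750]
  50 → container 2  [load 750/750]
4 containers opened.

4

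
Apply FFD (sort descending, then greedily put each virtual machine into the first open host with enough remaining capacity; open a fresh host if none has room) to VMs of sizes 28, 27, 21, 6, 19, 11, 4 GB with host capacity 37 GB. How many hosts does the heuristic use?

Sorted descending: 28, 27, 21, 19, 11, 6, 4.
  28 → host 1 (new)  [load 28/37]
  27 → host 2 (new)  [load 27/37]
  21 → host 3 (new)  [load 21/37]
  19 → host 4 (new)  [load 19/37]
  11 → host 3  [load 32/37]
  6 → host 1  [load 34/37]
  4 → host 2  [load 31/37]
4 hosts opened.

4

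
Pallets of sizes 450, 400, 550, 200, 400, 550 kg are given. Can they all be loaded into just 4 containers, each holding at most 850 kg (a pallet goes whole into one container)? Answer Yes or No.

A valid assignment using 4 containers:
  container 1: 550 + 200 = 750
  container 2: 550 = 550
  container 3: 450 + 400 = 850
  container 4: 400 = 400
Every load is within 850 kg, so 4 containers suffice.

Yes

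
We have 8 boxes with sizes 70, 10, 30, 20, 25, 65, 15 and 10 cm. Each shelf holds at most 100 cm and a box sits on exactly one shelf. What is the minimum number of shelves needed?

Total = 70 + 65 + 30 + 25 + 20 + 15 + 10 + 10 = 245 cm.
Lower bound: ⌈245/100⌉ = 3 shelves.
A packing using 3 shelves:
  shelf 1: 70 + 30 = 100
  shelf 2: 65 + 25 + 10 = 100
  shelf 3: 20 + 15 + 10 = 45
This matches the lower bound, so 3 is optimal.

3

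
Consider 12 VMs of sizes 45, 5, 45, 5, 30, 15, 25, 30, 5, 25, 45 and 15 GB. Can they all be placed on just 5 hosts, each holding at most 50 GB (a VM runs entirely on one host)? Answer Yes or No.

No

Total = 290 GB; ⌈290/50⌉ = 6.
At least 6 hosts are required, but only 5 are allowed.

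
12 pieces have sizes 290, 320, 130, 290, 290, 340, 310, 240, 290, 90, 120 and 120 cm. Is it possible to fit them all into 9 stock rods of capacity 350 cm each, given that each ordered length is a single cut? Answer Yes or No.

No

Total = 2830 cm; ⌈2830/350⌉ = 9.
The bound of 9 does not rule out 9, but exhaustive search shows no assignment into 9 stock rods of capacity 350 cm exists — the minimum is 10.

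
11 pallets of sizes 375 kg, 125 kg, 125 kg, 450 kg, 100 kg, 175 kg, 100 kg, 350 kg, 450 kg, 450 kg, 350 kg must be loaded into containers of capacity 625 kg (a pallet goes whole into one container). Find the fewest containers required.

Total = 450 + 450 + 450 + 375 + 350 + 350 + 175 + 125 + 125 + 100 + 100 = 3050 kg.
Lower bound: ⌈3050/625⌉ = 5 containers.
Also, 6 pallets each exceed 625/2 kg, and no two of those can share a container, so at least 6 containers are needed.
A packing using 6 containers:
  container 1: 450 + 175 = 625
  container 2: 450 + 125 = 575
  container 3: 450 + 125 = 575
  container 4: 375 + 100 + 100 = 575
  container 5: 350 = 350
  container 6: 350 = 350
This matches the lower bound, so 6 is optimal.

6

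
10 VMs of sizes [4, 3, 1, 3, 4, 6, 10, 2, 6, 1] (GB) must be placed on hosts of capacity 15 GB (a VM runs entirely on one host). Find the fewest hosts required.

Total = 10 + 6 + 6 + 4 + 4 + 3 + 3 + 2 + 1 + 1 = 40 GB.
Lower bound: ⌈40/15⌉ = 3 hosts.
A packing using 3 hosts:
  host 1: 10 + 4 + 1 = 15
  host 2: 6 + 6 + 3 = 15
  host 3: 4 + 3 + 2 + 1 = 10
This matches the lower bound, so 3 is optimal.

3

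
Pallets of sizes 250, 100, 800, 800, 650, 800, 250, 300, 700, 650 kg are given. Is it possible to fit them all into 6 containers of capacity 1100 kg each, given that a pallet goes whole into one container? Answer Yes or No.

Yes

A valid assignment using 6 containers:
  container 1: 800 + 300 = 1100
  container 2: 800 + 250 = 1050
  container 3: 800 + 250 = 1050
  container 4: 700 + 100 = 800
  container 5: 650 = 650
  container 6: 650 = 650
Every load is within 1100 kg, so 6 containers suffice.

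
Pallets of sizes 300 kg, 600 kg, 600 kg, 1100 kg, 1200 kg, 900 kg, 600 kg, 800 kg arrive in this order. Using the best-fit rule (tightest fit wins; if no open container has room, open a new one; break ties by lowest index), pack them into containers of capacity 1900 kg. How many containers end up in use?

  300 → container 1 (new)  [load 300/1900]
  600 → container 1  [load 900/1900]
  600 → container 1  [load 1500/1900]
  1100 → container 2 (new)  [load 1100/1900]
  1200 → container 3 (new)  [load 1200/1900]
  900 → container 4 (new)  [load 900/1900]
  600 → container 3  [load 1800/1900]
  800 → container 2  [load 1900/1900]
4 containers opened.

4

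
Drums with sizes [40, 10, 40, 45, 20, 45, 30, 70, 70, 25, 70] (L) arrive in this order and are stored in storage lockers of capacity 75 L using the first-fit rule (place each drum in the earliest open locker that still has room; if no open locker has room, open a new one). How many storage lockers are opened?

7

  40 → locker 1 (new)  [load 40/75]
  10 → locker 1  [load 50/75]
  40 → locker 2 (new)  [load 40/75]
  45 → locker 3 (new)  [load 45/75]
  20 → locker 1  [load 70/75]
  45 → locker 4 (new)  [load 45/75]
  30 → locker 2  [load 70/75]
  70 → locker 5 (new)  [load 70/75]
  70 → locker 6 (new)  [load 70/75]
  25 → locker 3  [load 70/75]
  70 → locker 7 (new)  [load 70/75]
7 storage lockers opened.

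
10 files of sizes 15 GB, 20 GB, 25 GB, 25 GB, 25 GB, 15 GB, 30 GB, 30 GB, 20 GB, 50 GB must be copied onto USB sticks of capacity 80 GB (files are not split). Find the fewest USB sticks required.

4

Total = 50 + 30 + 30 + 25 + 25 + 25 + 20 + 20 + 15 + 15 = 255 GB.
Lower bound: ⌈255/80⌉ = 4 USB sticks.
A packing using 4 USB sticks:
  USB stick 1: 50 + 30 = 80
  USB stick 2: 30 + 25 + 25 = 80
  USB stick 3: 25 + 20 + 20 + 15 = 80
  USB stick 4: 15 = 15
This matches the lower bound, so 4 is optimal.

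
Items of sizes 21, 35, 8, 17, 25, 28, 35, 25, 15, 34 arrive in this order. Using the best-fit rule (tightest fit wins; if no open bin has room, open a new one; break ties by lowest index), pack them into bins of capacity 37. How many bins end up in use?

  21 → bin 1 (new)  [load 21/37]
  35 → bin 2 (new)  [load 35/37]
  8 → bin 1  [load 29/37]
  17 → bin 3 (new)  [load 17/37]
  25 → bin 4 (new)  [load 25/37]
  28 → bin 5 (new)  [load 28/37]
  35 → bin 6 (new)  [load 35/37]
  25 → bin 7 (new)  [load 25/37]
  15 → bin 3  [load 32/37]
  34 → bin 8 (new)  [load 34/37]
8 bins opened.

8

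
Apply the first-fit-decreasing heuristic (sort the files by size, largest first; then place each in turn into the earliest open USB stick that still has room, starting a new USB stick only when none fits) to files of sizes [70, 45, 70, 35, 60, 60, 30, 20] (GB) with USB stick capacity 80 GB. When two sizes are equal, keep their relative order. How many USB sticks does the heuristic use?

6

Sorted descending: 70, 70, 60, 60, 45, 35, 30, 20.
  70 → USB stick 1 (new)  [load 70/80]
  70 → USB stick 2 (new)  [load 70/80]
  60 → USB stick 3 (new)  [load 60/80]
  60 → USB stick 4 (new)  [load 60/80]
  45 → USB stick 5 (new)  [load 45/80]
  35 → USB stick 5  [load 80/80]
  30 → USB stick 6 (new)  [load 30/80]
  20 → USB stick 3  [load 80/80]
6 USB sticks opened.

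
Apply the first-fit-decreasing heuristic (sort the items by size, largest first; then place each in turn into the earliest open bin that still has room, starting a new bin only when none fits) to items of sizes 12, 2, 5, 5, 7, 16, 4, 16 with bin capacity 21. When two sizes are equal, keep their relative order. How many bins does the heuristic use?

Sorted descending: 16, 16, 12, 7, 5, 5, 4, 2.
  16 → bin 1 (new)  [load 16/21]
  16 → bin 2 (new)  [load 16/21]
  12 → bin 3 (new)  [load 12/21]
  7 → bin 3  [load 19/21]
  5 → bin 1  [load 21/21]
  5 → bin 2  [load 21/21]
  4 → bin 4 (new)  [load 4/21]
  2 → bin 3  [load 21/21]
4 bins opened.

4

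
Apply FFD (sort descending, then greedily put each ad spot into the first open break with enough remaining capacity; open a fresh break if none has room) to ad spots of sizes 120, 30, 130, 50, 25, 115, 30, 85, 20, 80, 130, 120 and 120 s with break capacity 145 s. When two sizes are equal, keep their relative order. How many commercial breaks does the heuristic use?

Sorted descending: 130, 130, 120, 120, 120, 115, 85, 80, 50, 30, 30, 25, 20.
  130 → break 1 (new)  [load 130/145]
  130 → break 2 (new)  [load 130/145]
  120 → break 3 (new)  [load 120/145]
  120 → break 4 (new)  [load 120/145]
  120 → break 5 (new)  [load 120/145]
  115 → break 6 (new)  [load 115/145]
  85 → break 7 (new)  [load 85/145]
  80 → break 8 (new)  [load 80/145]
  50 → break 7  [load 135/145]
  30 → break 6  [load 145/145]
  30 → break 8  [load 110/145]
  25 → break 3  [load 145/145]
  20 → break 4  [load 140/145]
8 commercial breaks opened.

8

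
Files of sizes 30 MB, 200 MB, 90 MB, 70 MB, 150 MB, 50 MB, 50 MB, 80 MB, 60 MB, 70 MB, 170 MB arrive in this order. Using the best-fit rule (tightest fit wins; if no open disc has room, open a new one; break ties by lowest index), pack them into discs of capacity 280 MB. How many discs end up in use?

4

  30 → disc 1 (new)  [load 30/280]
  200 → disc 1  [load 230/280]
  90 → disc 2 (new)  [load 90/280]
  70 → disc 2  [load 160/280]
  150 → disc 3 (new)  [load 150/280]
  50 → disc 1  [load 280/280]
  50 → disc 2  [load 210/280]
  80 → disc 3  [load 230/280]
  60 → disc 2  [load 270/280]
  70 → disc 4 (new)  [load 70/280]
  170 → disc 4  [load 240/280]
4 discs opened.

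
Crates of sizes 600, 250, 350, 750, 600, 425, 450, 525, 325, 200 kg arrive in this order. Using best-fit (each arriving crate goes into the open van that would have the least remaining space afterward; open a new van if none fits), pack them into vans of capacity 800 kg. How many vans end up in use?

  600 → van 1 (new)  [load 600/800]
  250 → van 2 (new)  [load 250/800]
  350 → van 2  [load 600/800]
  750 → van 3 (new)  [load 750/800]
  600 → van 4 (new)  [load 600/800]
  425 → van 5 (new)  [load 425/800]
  450 → van 6 (new)  [load 450/800]
  525 → van 7 (new)  [load 525/800]
  325 → van 6  [load 775/800]
  200 → van 1  [load 800/800]
7 vans opened.

7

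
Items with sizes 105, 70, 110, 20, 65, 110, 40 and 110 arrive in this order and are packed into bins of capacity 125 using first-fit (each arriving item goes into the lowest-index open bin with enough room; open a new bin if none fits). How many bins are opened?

6

  105 → bin 1 (new)  [load 105/125]
  70 → bin 2 (new)  [load 70/125]
  110 → bin 3 (new)  [load 110/125]
  20 → bin 1  [load 125/125]
  65 → bin 4 (new)  [load 65/125]
  110 → bin 5 (new)  [load 110/125]
  40 → bin 2  [load 110/125]
  110 → bin 6 (new)  [load 110/125]
6 bins opened.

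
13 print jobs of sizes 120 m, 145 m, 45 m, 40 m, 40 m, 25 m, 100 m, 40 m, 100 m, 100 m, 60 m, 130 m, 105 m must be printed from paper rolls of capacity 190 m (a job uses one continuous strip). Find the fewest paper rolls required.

7

Total = 145 + 130 + 120 + 105 + 100 + 100 + 100 + 60 + 45 + 40 + 40 + 40 + 25 = 1050 m.
Lower bound: ⌈1050/190⌉ = 6 paper rolls.
Also, 7 print jobs each exceed 95 m, and no two of those can share a roll, so at least 7 paper rolls are needed.
A packing using 7 paper rolls:
  roll 1: 145 + 45 = 190
  roll 2: 130 + 60 = 190
  roll 3: 120 + 40 + 25 = 185
  roll 4: 105 + 40 + 40 = 185
  roll 5: 100 = 100
  roll 6: 100 = 100
  roll 7: 100 = 100
This matches the lower bound, so 7 is optimal.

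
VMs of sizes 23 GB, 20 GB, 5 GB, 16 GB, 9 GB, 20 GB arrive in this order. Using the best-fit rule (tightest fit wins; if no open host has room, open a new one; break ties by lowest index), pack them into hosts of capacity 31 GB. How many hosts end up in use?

4

  23 → host 1 (new)  [load 23/31]
  20 → host 2 (new)  [load 20/31]
  5 → host 1  [load 28/31]
  16 → host 3 (new)  [load 16/31]
  9 → host 2  [load 29/31]
  20 → host 4 (new)  [load 20/31]
4 hosts opened.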